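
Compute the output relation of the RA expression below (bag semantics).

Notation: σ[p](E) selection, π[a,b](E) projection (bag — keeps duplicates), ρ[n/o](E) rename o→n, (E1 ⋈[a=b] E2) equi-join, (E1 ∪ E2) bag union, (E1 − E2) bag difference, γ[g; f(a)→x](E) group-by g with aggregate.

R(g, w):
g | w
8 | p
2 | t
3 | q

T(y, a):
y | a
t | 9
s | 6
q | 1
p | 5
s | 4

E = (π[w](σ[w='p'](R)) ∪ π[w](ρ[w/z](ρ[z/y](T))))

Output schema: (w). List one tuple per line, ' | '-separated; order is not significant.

Row counts bottom-up:
  R → 3
  σ[w='p'](R) → 1
  π[w](σ[w='p'](R)) → 1
  T → 5
  ρ[z/y](T) → 5
  ρ[w/z](ρ[z/y](T)) → 5
  π[w](ρ[w/z](ρ[z/y](T))) → 5
  (π[w](σ[w='p'](R)) ∪ π[w](ρ[w/z](ρ[z/y](T)))) → 6

== RESULT ==
w
p
p
q
s
s
t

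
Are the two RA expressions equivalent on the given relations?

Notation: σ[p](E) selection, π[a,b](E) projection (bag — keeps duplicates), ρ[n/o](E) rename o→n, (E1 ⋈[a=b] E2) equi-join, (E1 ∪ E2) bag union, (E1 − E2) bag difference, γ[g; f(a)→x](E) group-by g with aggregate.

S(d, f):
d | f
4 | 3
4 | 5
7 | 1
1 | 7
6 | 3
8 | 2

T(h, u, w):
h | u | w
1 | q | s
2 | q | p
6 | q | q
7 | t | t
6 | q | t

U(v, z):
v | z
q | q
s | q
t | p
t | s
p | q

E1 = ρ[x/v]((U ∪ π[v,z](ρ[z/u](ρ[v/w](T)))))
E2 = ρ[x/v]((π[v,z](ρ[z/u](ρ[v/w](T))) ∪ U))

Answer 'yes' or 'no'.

E1 subexpression sizes:
  U → 5
  T → 5
  ρ[v/w](T) → 5
  ρ[z/u](ρ[v/w](T)) → 5
  π[v,z](ρ[z/u](ρ[v/w](T))) → 5
  (U ∪ π[v,z](ρ[z/u](ρ[v/w](T)))) → 10
  ρ[x/v]((U ∪ π[v,z](ρ[z/u](ρ[v/w](T))))) → 10
E2 subexpression sizes:
  T → 5
  ρ[v/w](T) → 5
  ρ[z/u](ρ[v/w](T)) → 5
  π[v,z](ρ[z/u](ρ[v/w](T))) → 5
  U → 5
  (π[v,z](ρ[z/u](ρ[v/w](T))) ∪ U) → 10
  ρ[x/v]((π[v,z](ρ[z/u](ρ[v/w](T))) ∪ U)) → 10

E1 and E2 produce the same multiset:
x | z
p | q
p | q
q | q
q | q
s | q
s | q
t | p
t | q
t | s
t | t

yes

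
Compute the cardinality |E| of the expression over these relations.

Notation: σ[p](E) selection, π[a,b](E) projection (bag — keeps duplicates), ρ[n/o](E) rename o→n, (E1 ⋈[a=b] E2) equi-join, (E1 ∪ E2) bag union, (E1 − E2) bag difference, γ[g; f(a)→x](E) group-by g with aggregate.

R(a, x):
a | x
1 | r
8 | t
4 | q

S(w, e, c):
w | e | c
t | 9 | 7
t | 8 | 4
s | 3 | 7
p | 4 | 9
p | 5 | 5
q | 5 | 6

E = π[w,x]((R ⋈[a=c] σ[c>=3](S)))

Stepwise |·|:
  R → 3
  S → 6
  σ[c>=3](S) → 6
  (R ⋈[a=c] σ[c>=3](S)) → 1
  π[w,x]((R ⋈[a=c] σ[c>=3](S))) → 1

|E| = 1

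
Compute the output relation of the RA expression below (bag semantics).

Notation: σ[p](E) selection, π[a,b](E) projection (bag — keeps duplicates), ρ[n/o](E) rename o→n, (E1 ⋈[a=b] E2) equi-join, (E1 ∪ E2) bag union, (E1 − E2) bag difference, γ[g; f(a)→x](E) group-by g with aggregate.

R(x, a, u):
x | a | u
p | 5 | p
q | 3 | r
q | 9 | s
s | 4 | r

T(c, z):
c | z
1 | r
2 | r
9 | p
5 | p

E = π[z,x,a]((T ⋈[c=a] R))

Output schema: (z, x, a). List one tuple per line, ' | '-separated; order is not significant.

Stepwise |·|:
  T → 4
  R → 4
  (T ⋈[c=a] R) → 2
  π[z,x,a]((T ⋈[c=a] R)) → 2

== RESULT ==
z | x | a
p | p | 5
p | q | 9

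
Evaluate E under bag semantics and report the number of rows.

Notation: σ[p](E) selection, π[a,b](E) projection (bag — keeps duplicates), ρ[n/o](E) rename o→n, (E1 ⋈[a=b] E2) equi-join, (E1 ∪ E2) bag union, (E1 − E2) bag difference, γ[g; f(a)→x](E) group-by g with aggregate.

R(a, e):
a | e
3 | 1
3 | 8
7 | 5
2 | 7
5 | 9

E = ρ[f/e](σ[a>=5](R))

Row counts bottom-up:
  R → 5
  σ[a>=5](R) → 2
  ρ[f/e](σ[a>=5](R)) → 2

|E| = 2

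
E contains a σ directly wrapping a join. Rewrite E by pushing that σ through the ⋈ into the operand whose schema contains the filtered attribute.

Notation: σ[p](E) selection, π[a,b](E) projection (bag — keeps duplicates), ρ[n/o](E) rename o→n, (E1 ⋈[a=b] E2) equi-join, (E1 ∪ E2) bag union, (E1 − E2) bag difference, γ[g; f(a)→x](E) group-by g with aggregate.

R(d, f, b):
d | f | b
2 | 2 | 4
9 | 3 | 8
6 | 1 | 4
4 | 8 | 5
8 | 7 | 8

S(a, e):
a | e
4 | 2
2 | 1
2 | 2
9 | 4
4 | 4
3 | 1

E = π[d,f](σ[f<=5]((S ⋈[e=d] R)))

σ filters on f, owned by the right side.
E' = π[d,f]((S ⋈[e=d] σ[f<=5](R)))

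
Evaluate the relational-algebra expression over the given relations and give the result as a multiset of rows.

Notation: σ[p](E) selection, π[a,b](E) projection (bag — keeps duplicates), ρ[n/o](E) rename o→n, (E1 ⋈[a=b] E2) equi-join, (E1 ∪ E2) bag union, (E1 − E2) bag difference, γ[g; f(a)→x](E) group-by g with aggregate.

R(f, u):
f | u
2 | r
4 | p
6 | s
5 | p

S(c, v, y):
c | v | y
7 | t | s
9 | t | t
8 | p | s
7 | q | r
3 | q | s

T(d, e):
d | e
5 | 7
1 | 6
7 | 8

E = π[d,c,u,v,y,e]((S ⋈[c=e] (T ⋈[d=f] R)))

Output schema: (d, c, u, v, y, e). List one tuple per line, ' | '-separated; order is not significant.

Stepwise |·|:
  S → 5
  T → 3
  R → 4
  (T ⋈[d=f] R) → 1
  (S ⋈[c=e] (T ⋈[d=f] R)) → 2
  π[d,c,u,v,y,e]((S ⋈[c=e] (T ⋈[d=f] R))) → 2

== RESULT ==
d | c | u | v | y | e
5 | 7 | p | q | r | 7
5 | 7 | p | t | s | 7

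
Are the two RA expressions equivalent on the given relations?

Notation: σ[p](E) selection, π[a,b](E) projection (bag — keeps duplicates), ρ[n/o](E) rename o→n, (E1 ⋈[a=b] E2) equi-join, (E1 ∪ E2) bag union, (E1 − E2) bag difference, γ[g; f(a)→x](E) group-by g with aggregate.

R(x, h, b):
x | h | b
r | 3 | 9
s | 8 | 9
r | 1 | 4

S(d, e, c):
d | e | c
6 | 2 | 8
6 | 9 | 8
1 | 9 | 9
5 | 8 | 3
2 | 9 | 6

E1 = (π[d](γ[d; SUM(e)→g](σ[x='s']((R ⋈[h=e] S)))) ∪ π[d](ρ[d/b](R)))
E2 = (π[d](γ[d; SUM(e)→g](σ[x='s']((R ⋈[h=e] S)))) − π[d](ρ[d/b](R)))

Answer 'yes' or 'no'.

E1 per-node cardinality:
  R → 3
  S → 5
  (R ⋈[h=e] S) → 1
  σ[x='s']((R ⋈[h=e] S)) → 1
  γ[d; SUM(e)→g](σ[x='s']((R ⋈[h=e] S))) → 1
  π[d](γ[d; SUM(e)→g](σ[x='s']((R ⋈[h=e] S)))) → 1
  R → 3
  ρ[d/b](R) → 3
  π[d](ρ[d/b](R)) → 3
  (π[d](γ[d; SUM(e)→g](σ[x='s']((R ⋈[h=e] S)))) ∪ π[d](ρ[d/b](R))) → 4
E2 per-node cardinality:
  R → 3
  S → 5
  (R ⋈[h=e] S) → 1
  σ[x='s']((R ⋈[h=e] S)) → 1
  γ[d; SUM(e)→g](σ[x='s']((R ⋈[h=e] S))) → 1
  π[d](γ[d; SUM(e)→g](σ[x='s']((R ⋈[h=e] S)))) → 1
  R → 3
  ρ[d/b](R) → 3
  π[d](ρ[d/b](R)) → 3
  (π[d](γ[d; SUM(e)→g](σ[x='s']((R ⋈[h=e] S)))) − π[d](ρ[d/b](R))) → 1

E1 result:
d
4
5
9
9
E2 result:
d
5
Witness: (9,) appears 2× in E1 but 0× in E2.

no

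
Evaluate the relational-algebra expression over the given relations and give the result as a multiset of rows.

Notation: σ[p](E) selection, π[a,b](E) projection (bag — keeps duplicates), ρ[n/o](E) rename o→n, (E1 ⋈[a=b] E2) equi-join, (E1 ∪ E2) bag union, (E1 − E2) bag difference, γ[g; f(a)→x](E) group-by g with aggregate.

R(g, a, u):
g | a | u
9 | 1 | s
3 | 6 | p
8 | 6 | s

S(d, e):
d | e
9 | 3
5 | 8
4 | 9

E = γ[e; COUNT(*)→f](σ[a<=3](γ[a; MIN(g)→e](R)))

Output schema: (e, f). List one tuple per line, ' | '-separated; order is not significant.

Stepwise |·|:
  R → 3
  γ[a; MIN(g)→e](R) → 2
  σ[a<=3](γ[a; MIN(g)→e](R)) → 1
  γ[e; COUNT(*)→f](σ[a<=3](γ[a; MIN(g)→e](R))) → 1

== RESULT ==
e | f
9 | 1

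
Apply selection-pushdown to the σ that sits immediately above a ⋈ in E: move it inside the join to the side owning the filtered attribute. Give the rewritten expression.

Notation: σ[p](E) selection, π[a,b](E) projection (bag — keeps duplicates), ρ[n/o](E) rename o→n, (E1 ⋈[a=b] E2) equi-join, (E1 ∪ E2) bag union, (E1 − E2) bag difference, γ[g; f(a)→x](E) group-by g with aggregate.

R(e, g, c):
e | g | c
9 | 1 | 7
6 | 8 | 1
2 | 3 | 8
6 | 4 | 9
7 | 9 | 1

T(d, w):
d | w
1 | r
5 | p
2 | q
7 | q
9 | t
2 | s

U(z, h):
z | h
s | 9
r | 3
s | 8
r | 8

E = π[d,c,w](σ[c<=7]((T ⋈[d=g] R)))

σ filters on c, owned by the right side.
E' = π[d,c,w]((T ⋈[d=g] σ[c<=7](R)))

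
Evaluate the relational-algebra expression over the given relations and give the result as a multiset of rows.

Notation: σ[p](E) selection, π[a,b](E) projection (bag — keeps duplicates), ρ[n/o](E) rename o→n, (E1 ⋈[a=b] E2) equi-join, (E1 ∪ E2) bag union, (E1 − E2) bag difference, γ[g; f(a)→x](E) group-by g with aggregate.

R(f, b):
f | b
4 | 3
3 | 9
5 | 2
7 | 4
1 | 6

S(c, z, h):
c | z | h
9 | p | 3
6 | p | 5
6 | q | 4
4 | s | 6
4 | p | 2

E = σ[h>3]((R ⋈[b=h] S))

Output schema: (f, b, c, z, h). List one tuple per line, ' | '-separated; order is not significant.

Per-node cardinality:
  R → 5
  S → 5
  (R ⋈[b=h] S) → 4
  σ[h>3]((R ⋈[b=h] S)) → 2

== RESULT ==
f | b | c | z | h
1 | 6 | 4 | s | 6
7 | 4 | 6 | q | 4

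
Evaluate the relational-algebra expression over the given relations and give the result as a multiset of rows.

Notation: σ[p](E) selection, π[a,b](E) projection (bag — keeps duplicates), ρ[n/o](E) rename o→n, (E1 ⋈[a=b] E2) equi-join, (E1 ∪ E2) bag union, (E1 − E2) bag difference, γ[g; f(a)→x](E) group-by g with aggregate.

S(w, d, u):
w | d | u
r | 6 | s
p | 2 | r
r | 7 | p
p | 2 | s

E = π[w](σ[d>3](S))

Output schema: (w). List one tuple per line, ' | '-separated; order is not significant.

Stepwise |·|:
  S → 4
  σ[d>3](S) → 2
  π[w](σ[d>3](S)) → 2

== RESULT ==
w
r
r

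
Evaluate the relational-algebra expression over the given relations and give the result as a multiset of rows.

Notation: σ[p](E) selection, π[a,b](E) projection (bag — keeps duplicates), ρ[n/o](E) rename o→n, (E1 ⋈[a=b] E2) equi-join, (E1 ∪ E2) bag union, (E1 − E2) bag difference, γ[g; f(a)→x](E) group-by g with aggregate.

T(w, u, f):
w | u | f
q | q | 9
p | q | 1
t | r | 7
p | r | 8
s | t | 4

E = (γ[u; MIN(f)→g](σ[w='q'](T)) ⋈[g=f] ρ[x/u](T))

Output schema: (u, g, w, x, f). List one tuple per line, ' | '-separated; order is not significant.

Row counts bottom-up:
  T → 5
  σ[w='q'](T) → 1
  γ[u; MIN(f)→g](σ[w='q'](T)) → 1
  T → 5
  ρ[x/u](T) → 5
  (γ[u; MIN(f)→g](σ[w='q'](T)) ⋈[g=f] ρ[x/u](T)) → 1

== RESULT ==
u | g | w | x | f
q | 9 | q | q | 9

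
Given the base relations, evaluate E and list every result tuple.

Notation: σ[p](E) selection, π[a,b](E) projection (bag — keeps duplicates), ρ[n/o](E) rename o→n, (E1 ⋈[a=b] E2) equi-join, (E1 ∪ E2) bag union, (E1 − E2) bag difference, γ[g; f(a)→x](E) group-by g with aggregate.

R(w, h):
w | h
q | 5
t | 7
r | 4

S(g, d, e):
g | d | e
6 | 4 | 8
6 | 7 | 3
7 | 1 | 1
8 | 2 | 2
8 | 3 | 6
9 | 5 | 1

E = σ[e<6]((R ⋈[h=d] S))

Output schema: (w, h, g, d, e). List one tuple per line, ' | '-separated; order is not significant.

Subexpression sizes:
  R → 3
  S → 6
  (R ⋈[h=d] S) → 3
  σ[e<6]((R ⋈[h=d] S)) → 2

== RESULT ==
w | h | g | d | e
q | 5 | 9 | 5 | 1
t | 7 | 6 | 7 | 3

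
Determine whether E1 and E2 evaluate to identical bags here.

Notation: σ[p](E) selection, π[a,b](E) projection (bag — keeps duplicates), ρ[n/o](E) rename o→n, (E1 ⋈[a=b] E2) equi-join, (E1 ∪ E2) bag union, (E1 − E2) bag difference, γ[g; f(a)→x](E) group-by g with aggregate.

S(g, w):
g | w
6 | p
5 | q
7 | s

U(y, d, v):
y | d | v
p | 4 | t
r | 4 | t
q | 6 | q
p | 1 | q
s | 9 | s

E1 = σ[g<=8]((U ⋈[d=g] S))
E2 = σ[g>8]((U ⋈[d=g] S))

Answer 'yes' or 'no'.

E1 stepwise |·|:
  U → 5
  S → 3
  (U ⋈[d=g] S) → 1
  σ[g<=8]((U ⋈[d=g] S)) → 1
E2 stepwise |·|:
  U → 5
  S → 3
  (U ⋈[d=g] S) → 1
  σ[g>8]((U ⋈[d=g] S)) → 0

E1 result:
y | d | v | g | w
q | 6 | q | 6 | p
E2 result:
y | d | v | g | w
(0 rows)
Witness: ('q', 6, 'q', 6, 'p') appears 1× in E1 but 0× in E2.

no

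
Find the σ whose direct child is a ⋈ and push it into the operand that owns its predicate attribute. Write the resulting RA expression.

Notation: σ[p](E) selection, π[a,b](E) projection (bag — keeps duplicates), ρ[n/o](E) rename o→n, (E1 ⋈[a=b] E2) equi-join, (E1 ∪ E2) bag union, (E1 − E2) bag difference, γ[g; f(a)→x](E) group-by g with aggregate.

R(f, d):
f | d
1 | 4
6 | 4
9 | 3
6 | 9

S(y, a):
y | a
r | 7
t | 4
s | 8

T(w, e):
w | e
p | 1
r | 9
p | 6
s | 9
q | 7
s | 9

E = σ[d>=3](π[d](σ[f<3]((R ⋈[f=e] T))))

σ filters on f, owned by the left side.
E' = σ[d>=3](π[d]((σ[f<3](R) ⋈[f=e] T)))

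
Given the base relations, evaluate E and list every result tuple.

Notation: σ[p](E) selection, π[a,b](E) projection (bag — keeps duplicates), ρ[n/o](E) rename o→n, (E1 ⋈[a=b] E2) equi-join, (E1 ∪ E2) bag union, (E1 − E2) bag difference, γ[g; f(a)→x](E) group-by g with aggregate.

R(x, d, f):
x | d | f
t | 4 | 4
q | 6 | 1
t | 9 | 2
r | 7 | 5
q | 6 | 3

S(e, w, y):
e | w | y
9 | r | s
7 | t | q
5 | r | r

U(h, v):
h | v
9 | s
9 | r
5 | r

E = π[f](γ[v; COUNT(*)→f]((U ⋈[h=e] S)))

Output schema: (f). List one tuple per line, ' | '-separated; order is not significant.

Row counts bottom-up:
  U → 3
  S → 3
  (U ⋈[h=e] S) → 3
  γ[v; COUNT(*)→f]((U ⋈[h=e] S)) → 2
  π[f](γ[v; COUNT(*)→f]((U ⋈[h=e] S))) → 2

== RESULT ==
f
1
2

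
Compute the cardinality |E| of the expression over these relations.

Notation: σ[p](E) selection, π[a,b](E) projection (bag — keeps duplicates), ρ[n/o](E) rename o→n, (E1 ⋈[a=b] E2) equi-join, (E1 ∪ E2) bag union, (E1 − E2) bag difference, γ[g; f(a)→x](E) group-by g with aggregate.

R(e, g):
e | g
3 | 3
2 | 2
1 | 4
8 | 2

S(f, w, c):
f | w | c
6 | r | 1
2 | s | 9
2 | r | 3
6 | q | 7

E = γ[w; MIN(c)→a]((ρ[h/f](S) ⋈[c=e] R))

Row counts bottom-up:
  S → 4
  ρ[h/f](S) → 4
  R → 4
  (ρ[h/f](S) ⋈[c=e] R) → 2
  γ[w; MIN(c)→a]((ρ[h/f](S) ⋈[c=e] R)) → 1

|E| = 1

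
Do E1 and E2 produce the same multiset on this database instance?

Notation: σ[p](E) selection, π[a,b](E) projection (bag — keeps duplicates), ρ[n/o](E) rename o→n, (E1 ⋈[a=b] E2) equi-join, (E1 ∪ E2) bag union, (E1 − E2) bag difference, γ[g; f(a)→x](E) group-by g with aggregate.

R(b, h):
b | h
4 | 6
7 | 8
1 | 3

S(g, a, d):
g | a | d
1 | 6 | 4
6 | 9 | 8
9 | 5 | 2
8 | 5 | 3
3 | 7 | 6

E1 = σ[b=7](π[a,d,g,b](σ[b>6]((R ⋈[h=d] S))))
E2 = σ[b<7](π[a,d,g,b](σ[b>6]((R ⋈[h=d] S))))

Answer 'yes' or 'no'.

E1 row counts bottom-up:
  R → 3
  S → 5
  (R ⋈[h=d] S) → 3
  σ[b>6]((R ⋈[h=d] S)) → 1
  π[a,d,g,b](σ[b>6]((R ⋈[h=d] S))) → 1
  σ[b=7](π[a,d,g,b](σ[b>6]((R ⋈[h=d] S)))) → 1
E2 row counts bottom-up:
  R → 3
  S → 5
  (R ⋈[h=d] S) → 3
  σ[b>6]((R ⋈[h=d] S)) → 1
  π[a,d,g,b](σ[b>6]((R ⋈[h=d] S))) → 1
  σ[b<7](π[a,d,g,b](σ[b>6]((R ⋈[h=d] S)))) → 0

E1 result:
a | d | g | b
9 | 8 | 6 | 7
E2 result:
a | d | g | b
(0 rows)
Witness: (9, 8, 6, 7) appears 1× in E1 but 0× in E2.

no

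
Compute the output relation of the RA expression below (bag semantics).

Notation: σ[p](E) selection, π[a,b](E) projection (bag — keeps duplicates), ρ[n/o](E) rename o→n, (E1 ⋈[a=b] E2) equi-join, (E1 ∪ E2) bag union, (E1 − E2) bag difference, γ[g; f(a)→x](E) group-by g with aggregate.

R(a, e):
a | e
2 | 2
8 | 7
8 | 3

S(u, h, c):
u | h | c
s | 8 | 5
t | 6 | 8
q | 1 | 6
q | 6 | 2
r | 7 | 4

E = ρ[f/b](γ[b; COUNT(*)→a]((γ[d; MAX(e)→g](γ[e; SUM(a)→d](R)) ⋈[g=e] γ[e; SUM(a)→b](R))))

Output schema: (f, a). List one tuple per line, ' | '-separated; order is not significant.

Per-node cardinality:
  R → 3
  γ[e; SUM(a)→d](R) → 3
  γ[d; MAX(e)→g](γ[e; SUM(a)→d](R)) → 2
  R → 3
  γ[e; SUM(a)→b](R) → 3
  (γ[d; MAX(e)→g](γ[e; SUM(a)→d](R)) ⋈[g=e] γ[e; SUM(a)→b](R)) → 2
  γ[b; COUNT(*)→a]((γ[d; MAX(e)→g](γ[e; SUM(a)→d](R)) ⋈[g=e] γ[e; SUM(a)→b](R))) → 2
  ρ[f/b](γ[b; COUNT(*)→a]((γ[d; MAX(e)→g](γ[e; SUM(a)→d](R)) ⋈[g=e] γ[e; SUM(a)→b](R)))) → 2

== RESULT ==
f | a
2 | 1
8 | 1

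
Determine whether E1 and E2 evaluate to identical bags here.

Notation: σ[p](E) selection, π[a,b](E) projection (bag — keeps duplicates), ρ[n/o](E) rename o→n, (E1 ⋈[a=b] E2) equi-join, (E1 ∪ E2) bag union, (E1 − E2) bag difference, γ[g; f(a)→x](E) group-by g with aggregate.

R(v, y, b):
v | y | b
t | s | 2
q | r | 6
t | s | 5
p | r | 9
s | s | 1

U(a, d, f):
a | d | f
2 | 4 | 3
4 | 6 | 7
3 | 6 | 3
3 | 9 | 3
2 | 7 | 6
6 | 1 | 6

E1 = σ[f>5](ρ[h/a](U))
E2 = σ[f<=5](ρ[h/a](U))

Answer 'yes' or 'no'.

E1 subexpression sizes:
  U → 6
  ρ[h/a](U) → 6
  σ[f>5](ρ[h/a](U)) → 3
E2 subexpression sizes:
  U → 6
  ρ[h/a](U) → 6
  σ[f<=5](ρ[h/a](U)) → 3

E1 result:
h | d | f
2 | 7 | 6
4 | 6 | 7
6 | 1 | 6
E2 result:
h | d | f
2 | 4 | 3
3 | 6 | 3
3 | 9 | 3
Witness: (3, 9, 3) appears 0× in E1 but 1× in E2.

no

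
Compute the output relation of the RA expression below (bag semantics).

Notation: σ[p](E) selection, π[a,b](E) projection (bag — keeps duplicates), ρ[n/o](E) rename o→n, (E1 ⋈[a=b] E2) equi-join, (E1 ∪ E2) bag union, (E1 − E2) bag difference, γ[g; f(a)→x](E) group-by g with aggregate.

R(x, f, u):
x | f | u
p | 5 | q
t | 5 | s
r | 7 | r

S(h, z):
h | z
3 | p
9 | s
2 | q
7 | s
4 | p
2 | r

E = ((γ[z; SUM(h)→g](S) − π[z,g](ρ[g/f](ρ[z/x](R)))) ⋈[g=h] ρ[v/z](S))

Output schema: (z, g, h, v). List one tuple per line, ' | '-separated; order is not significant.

Per-node cardinality:
  S → 6
  γ[z; SUM(h)→g](S) → 4
  R → 3
  ρ[z/x](R) → 3
  ρ[g/f](ρ[z/x](R)) → 3
  π[z,g](ρ[g/f](ρ[z/x](R))) → 3
  (γ[z; SUM(h)→g](S) − π[z,g](ρ[g/f](ρ[z/x](R)))) → 4
  S → 6
  ρ[v/z](S) → 6
  ((γ[z; SUM(h)→g](S) − π[z,g](ρ[g/f](ρ[z/x](R)))) ⋈[g=h] ρ[v/z](S)) → 5

== RESULT ==
z | g | h | v
p | 7 | 7 | s
q | 2 | 2 | q
q | 2 | 2 | r
r | 2 | 2 | q
r | 2 | 2 | r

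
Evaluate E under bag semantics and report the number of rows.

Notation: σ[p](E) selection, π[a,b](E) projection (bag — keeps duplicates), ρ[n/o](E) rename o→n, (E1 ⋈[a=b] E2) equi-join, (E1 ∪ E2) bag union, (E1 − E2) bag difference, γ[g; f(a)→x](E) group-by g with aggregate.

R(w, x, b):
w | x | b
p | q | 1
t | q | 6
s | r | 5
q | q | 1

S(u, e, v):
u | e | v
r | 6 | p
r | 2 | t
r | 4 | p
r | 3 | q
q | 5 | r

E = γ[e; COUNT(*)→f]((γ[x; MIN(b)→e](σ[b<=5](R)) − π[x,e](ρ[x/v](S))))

Stepwise |·|:
  R → 4
  σ[b<=5](R) → 3
  γ[x; MIN(b)→e](σ[b<=5](R)) → 2
  S → 5
  ρ[x/v](S) → 5
  π[x,e](ρ[x/v](S)) → 5
  (γ[x; MIN(b)→e](σ[b<=5](R)) − π[x,e](ρ[x/v](S))) → 1
  γ[e; COUNT(*)→f]((γ[x; MIN(b)→e](σ[b<=5](R)) − π[x,e](ρ[x/v](S)))) → 1

|E| = 1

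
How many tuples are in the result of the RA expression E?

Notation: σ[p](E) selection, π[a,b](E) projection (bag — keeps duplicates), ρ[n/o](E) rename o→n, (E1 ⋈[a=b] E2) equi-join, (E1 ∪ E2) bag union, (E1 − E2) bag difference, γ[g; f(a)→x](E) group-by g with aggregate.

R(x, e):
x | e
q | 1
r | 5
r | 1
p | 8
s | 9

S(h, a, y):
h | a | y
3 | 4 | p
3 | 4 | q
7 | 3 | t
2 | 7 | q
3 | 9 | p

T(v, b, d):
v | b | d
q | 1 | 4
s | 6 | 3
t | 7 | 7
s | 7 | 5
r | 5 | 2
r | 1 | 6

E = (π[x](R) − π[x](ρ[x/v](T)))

Subexpression sizes:
  R → 5
  π[x](R) → 5
  T → 6
  ρ[x/v](T) → 6
  π[x](ρ[x/v](T)) → 6
  (π[x](R) − π[x](ρ[x/v](T))) → 1

|E| = 1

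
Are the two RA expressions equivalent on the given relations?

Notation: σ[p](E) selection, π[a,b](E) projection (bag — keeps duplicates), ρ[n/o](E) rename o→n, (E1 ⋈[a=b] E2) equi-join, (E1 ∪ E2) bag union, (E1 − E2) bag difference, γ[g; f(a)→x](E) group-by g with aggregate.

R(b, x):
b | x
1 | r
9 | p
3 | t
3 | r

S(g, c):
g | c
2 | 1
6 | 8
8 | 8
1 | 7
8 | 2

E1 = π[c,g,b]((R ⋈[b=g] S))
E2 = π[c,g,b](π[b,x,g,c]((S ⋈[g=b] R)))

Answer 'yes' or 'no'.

E1 stepwise |·|:
  R → 4
  S → 5
  (R ⋈[b=g] S) → 1
  π[c,g,b]((R ⋈[b=g] S)) → 1
E2 stepwise |·|:
  S → 5
  R → 4
  (S ⋈[g=b] R) → 1
  π[b,x,g,c]((S ⋈[g=b] R)) → 1
  π[c,g,b](π[b,x,g,c]((S ⋈[g=b] R))) → 1

E1 and E2 produce the same multiset:
c | g | b
7 | 1 | 1

yes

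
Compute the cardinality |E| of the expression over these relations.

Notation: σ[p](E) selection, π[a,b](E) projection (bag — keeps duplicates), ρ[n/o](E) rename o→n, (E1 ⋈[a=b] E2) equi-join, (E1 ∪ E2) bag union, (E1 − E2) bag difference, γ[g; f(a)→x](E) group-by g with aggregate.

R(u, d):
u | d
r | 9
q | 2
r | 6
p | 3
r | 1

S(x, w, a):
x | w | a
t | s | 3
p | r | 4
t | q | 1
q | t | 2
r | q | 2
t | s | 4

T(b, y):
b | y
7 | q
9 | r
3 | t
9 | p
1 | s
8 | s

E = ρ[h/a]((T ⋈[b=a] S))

Subexpression sizes:
  T → 6
  S → 6
  (T ⋈[b=a] S) → 2
  ρ[h/a]((T ⋈[b=a] S)) → 2

|E| = 2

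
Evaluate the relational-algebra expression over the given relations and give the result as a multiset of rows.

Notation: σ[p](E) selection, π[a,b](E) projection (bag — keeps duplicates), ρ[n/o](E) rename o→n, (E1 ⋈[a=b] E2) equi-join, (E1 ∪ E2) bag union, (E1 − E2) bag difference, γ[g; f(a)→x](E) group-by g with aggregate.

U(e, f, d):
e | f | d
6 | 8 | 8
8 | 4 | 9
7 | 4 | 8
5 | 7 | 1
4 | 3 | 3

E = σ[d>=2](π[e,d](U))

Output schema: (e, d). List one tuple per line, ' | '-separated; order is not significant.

Row counts bottom-up:
  U → 5
  π[e,d](U) → 5
  σ[d>=2](π[e,d](U)) → 4

== RESULT ==
e | d
4 | 3
6 | 8
7 | 8
8 | 9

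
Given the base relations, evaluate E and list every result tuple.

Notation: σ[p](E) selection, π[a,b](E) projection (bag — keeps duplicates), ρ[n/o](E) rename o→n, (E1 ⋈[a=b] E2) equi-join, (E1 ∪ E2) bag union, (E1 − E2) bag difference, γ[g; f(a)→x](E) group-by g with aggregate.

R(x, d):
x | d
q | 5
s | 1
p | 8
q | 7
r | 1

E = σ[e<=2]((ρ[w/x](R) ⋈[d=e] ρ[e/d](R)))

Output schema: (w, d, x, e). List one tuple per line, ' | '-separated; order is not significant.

Subexpression sizes:
  R → 5
  ρ[w/x](R) → 5
  R → 5
  ρ[e/d](R) → 5
  (ρ[w/x](R) ⋈[d=e] ρ[e/d](R)) → 7
  σ[e<=2]((ρ[w/x](R) ⋈[d=e] ρ[e/d](R))) → 4

== RESULT ==
w | d | x | e
r | 1 | r | 1
r | 1 | s | 1
s | 1 | r | 1
s | 1 | s | 1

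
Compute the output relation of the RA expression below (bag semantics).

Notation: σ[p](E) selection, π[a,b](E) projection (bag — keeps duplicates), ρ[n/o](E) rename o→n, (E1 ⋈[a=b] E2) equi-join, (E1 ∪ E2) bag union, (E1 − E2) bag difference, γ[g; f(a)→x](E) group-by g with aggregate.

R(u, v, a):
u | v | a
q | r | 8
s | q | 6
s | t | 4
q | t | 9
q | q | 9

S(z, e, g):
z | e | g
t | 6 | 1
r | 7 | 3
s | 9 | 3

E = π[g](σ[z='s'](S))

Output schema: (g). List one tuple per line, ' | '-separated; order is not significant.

Stepwise |·|:
  S → 3
  σ[z='s'](S) → 1
  π[g](σ[z='s'](S)) → 1

== RESULT ==
g
3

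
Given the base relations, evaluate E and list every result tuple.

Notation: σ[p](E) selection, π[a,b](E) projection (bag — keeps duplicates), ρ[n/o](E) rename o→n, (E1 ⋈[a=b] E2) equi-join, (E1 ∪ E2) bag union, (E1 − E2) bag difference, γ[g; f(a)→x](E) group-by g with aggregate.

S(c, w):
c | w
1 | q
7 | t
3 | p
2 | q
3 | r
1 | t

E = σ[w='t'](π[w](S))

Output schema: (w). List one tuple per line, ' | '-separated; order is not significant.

Per-node cardinality:
  S → 6
  π[w](S) → 6
  σ[w='t'](π[w](S)) → 2

== RESULT ==
w
t
t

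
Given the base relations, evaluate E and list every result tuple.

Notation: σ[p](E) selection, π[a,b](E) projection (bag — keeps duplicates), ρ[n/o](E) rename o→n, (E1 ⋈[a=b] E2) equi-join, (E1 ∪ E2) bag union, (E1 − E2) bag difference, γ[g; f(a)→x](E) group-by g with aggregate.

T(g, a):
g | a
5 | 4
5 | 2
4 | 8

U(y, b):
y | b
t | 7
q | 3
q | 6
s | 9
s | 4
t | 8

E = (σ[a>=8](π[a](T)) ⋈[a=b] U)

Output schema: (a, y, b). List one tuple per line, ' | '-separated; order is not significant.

Stepwise |·|:
  T → 3
  π[a](T) → 3
  σ[a>=8](π[a](T)) → 1
  U → 6
  (σ[a>=8](π[a](T)) ⋈[a=b] U) → 1

== RESULT ==
a | y | b
8 | t | 8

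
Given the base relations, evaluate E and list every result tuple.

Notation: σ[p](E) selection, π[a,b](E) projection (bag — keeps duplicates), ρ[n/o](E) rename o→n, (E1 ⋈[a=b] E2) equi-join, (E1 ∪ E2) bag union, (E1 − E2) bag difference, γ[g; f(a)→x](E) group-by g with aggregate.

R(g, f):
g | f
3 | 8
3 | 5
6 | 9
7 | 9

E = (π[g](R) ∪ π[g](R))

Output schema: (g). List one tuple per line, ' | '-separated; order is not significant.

Subexpression sizes:
  R → 4
  π[g](R) → 4
  R → 4
  π[g](R) → 4
  (π[g](R) ∪ π[g](R)) → 8

== RESULT ==
g
3
3
3
3
6
6
7
7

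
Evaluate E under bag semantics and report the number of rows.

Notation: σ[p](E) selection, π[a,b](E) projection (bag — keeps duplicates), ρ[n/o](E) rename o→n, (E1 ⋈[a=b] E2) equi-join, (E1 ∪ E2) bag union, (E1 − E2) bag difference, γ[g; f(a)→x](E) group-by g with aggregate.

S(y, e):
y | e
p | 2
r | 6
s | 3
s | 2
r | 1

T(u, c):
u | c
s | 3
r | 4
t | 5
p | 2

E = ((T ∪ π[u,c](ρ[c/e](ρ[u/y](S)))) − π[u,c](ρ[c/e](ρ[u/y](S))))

Stepwise |·|:
  T → 4
  S → 5
  ρ[u/y](S) → 5
  ρ[c/e](ρ[u/y](S)) → 5
  π[u,c](ρ[c/e](ρ[u/y](S))) → 5
  (T ∪ π[u,c](ρ[c/e](ρ[u/y](S)))) → 9
  S → 5
  ρ[u/y](S) → 5
  ρ[c/e](ρ[u/y](S)) → 5
  π[u,c](ρ[c/e](ρ[u/y](S))) → 5
  ((T ∪ π[u,c](ρ[c/e](ρ[u/y](S)))) − π[u,c](ρ[c/e](ρ[u/y](S)))) → 4

|E| = 4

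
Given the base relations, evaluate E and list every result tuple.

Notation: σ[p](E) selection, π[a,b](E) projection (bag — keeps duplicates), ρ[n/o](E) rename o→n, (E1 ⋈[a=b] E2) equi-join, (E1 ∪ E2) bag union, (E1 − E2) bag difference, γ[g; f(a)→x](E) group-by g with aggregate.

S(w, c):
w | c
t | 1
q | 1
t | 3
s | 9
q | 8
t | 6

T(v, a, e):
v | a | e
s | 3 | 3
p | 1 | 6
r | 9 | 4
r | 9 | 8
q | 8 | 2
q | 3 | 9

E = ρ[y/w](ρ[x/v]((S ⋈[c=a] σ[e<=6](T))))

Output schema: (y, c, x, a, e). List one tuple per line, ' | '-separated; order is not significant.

Per-node cardinality:
  S → 6
  T → 6
  σ[e<=6](T) → 4
  (S ⋈[c=a] σ[e<=6](T)) → 5
  ρ[x/v]((S ⋈[c=a] σ[e<=6](T))) → 5
  ρ[y/w](ρ[x/v]((S ⋈[c=a] σ[e<=6](T)))) → 5

== RESULT ==
y | c | x | a | e
q | 1 | p | 1 | 6
q | 8 | q | 8 | 2
s | 9 | r | 9 | 4
t | 1 | p | 1 | 6
t | 3 | s | 3 | 3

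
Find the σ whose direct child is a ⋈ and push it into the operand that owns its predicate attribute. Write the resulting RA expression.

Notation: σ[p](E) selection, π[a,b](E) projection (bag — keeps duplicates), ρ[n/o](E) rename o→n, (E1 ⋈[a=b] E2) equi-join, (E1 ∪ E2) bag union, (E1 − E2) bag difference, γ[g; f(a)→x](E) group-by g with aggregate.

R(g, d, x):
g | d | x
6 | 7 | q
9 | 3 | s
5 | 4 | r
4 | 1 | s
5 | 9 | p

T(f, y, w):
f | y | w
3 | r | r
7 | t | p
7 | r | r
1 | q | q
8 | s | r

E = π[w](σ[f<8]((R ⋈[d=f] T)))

σ filters on f, owned by the right side.
E' = π[w]((R ⋈[d=f] σ[f<8](T)))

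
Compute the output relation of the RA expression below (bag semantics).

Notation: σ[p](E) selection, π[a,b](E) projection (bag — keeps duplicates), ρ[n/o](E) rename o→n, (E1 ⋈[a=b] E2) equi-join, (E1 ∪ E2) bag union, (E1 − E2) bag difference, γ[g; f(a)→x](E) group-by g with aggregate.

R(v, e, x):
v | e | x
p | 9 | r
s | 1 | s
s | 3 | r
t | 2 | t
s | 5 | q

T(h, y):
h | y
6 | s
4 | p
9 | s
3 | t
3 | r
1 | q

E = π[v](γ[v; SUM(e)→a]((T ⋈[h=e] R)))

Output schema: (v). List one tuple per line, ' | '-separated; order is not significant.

Stepwise |·|:
  T → 6
  R → 5
  (T ⋈[h=e] R) → 4
  γ[v; SUM(e)→a]((T ⋈[h=e] R)) → 2
  π[v](γ[v; SUM(e)→a]((T ⋈[h=e] R))) → 2

== RESULT ==
v
p
s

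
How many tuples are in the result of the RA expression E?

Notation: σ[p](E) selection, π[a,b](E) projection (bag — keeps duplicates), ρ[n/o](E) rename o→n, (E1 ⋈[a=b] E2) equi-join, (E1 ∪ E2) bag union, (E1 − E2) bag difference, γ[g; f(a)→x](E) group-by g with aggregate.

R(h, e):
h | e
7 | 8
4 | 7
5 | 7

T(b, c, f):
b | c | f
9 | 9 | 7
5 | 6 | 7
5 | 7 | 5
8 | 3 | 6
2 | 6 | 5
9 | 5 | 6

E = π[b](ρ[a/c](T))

Stepwise |·|:
  T → 6
  ρ[a/c](T) → 6
  π[b](ρ[a/c](T)) → 6

|E| = 6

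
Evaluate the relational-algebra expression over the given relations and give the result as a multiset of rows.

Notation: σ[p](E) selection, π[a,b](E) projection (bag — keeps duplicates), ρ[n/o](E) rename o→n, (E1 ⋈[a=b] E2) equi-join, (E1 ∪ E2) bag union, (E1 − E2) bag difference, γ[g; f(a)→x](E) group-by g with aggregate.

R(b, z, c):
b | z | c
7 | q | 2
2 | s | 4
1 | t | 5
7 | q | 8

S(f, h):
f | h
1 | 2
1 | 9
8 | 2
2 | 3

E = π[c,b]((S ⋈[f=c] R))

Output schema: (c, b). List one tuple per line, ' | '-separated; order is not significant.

Row counts bottom-up:
  S → 4
  R → 4
  (S ⋈[f=c] R) → 2
  π[c,b]((S ⋈[f=c] R)) → 2

== RESULT ==
c | b
2 | 7
8 | 7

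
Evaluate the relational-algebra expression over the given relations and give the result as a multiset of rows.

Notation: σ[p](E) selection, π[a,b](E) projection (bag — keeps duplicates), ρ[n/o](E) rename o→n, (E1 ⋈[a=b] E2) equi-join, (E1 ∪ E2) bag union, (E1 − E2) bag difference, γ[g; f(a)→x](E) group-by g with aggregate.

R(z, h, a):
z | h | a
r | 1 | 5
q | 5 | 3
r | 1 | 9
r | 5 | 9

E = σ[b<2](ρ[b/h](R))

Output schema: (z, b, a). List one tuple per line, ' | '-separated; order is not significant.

Stepwise |·|:
  R → 4
  ρ[b/h](R) → 4
  σ[b<2](ρ[b/h](R)) → 2

== RESULT ==
z | b | a
r | 1 | 5
r | 1 | 9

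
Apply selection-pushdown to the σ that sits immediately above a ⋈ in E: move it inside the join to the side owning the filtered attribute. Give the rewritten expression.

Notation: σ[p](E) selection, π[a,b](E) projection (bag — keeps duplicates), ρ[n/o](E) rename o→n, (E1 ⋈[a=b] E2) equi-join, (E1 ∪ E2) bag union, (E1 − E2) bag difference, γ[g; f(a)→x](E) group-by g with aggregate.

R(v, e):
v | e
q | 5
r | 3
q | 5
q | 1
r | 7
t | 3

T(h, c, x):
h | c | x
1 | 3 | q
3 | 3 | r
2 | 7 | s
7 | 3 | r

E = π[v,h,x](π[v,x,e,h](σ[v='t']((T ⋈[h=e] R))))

σ filters on v, owned by the right side.
E' = π[v,h,x](π[v,x,e,h]((T ⋈[h=e] σ[v='t'](R))))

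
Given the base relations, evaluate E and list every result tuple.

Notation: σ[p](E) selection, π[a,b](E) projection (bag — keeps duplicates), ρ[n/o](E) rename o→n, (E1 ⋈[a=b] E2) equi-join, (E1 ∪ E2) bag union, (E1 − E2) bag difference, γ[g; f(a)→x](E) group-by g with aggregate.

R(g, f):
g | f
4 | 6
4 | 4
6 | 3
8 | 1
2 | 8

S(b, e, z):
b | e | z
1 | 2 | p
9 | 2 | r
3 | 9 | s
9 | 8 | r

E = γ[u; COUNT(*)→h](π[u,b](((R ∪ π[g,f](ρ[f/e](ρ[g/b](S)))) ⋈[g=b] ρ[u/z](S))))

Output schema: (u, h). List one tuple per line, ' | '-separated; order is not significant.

Per-node cardinality:
  R → 5
  S → 4
  ρ[g/b](S) → 4
  ρ[f/e](ρ[g/b](S)) → 4
  π[g,f](ρ[f/e](ρ[g/b](S))) → 4
  (R ∪ π[g,f](ρ[f/e](ρ[g/b](S)))) → 9
  S → 4
  ρ[u/z](S) → 4
  ((R ∪ π[g,f](ρ[f/e](ρ[g/b](S)))) ⋈[g=b] ρ[u/z](S)) → 6
  π[u,b](((R ∪ π[g,f](ρ[f/e](ρ[g/b](S)))) ⋈[g=b] ρ[u/z](S))) → 6
  γ[u; COUNT(*)→h](π[u,b](((R ∪ π[g,f](ρ[f/e](ρ[g/b](S)))) ⋈[g=b] ρ[u/z](S)))) → 3

== RESULT ==
u | h
p | 1
r | 4
s | 1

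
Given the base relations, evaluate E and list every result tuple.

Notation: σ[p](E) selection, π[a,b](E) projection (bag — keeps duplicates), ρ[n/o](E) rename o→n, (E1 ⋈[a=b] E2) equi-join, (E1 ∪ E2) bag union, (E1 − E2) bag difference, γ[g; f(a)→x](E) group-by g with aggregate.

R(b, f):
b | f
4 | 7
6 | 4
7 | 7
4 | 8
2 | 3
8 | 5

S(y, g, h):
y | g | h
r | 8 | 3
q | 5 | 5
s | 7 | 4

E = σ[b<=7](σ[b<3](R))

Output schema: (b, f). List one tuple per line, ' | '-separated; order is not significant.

Subexpression sizes:
  R → 6
  σ[b<3](R) → 1
  σ[b<=7](σ[b<3](R)) → 1

== RESULT ==
b | f
2 | 3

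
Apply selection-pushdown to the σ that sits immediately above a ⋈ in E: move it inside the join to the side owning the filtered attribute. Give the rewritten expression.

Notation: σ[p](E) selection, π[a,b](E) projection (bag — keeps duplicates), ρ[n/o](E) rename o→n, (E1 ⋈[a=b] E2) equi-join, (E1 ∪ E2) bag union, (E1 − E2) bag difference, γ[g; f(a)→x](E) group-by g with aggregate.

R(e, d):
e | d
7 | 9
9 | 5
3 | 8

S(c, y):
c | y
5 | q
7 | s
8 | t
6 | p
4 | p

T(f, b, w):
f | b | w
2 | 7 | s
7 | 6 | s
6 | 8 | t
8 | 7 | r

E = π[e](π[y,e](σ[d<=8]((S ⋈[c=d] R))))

σ filters on d, owned by the right side.
E' = π[e](π[y,e]((S ⋈[c=d] σ[d<=8](R))))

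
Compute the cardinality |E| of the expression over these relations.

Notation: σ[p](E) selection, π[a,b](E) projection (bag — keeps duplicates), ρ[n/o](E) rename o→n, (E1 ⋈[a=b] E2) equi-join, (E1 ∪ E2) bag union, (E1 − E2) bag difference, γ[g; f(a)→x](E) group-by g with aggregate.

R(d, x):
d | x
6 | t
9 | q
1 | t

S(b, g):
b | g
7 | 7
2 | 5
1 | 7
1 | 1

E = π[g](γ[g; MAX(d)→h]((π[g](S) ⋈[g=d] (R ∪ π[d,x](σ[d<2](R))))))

Per-node cardinality:
  S → 4
  π[g](S) → 4
  R → 3
  R → 3
  σ[d<2](R) → 1
  π[d,x](σ[d<2](R)) → 1
  (R ∪ π[d,x](σ[d<2](R))) → 4
  (π[g](S) ⋈[g=d] (R ∪ π[d,x](σ[d<2](R)))) → 2
  γ[g; MAX(d)→h]((π[g](S) ⋈[g=d] (R ∪ π[d,x](σ[d<2](R))))) → 1
  π[g](γ[g; MAX(d)→h]((π[g](S) ⋈[g=d] (R ∪ π[d,x](σ[d<2](R)))))) → 1

|E| = 1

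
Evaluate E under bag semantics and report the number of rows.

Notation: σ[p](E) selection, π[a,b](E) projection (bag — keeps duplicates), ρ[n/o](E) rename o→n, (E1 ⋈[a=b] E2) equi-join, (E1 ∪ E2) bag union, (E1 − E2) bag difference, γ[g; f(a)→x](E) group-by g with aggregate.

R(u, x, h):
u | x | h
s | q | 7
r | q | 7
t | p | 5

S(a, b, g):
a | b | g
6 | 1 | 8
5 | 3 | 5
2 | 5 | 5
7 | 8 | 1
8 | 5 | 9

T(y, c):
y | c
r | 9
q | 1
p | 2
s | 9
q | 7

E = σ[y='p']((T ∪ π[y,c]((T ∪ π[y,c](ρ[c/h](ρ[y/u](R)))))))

Subexpression sizes:
  T → 5
  T → 5
  R → 3
  ρ[y/u](R) → 3
  ρ[c/h](ρ[y/u](R)) → 3
  π[y,c](ρ[c/h](ρ[y/u](R))) → 3
  (T ∪ π[y,c](ρ[c/h](ρ[y/u](R)))) → 8
  π[y,c]((T ∪ π[y,c](ρ[c/h](ρ[y/u](R))))) → 8
  (T ∪ π[y,c]((T ∪ π[y,c](ρ[c/h](ρ[y/u](R)))))) → 13
  σ[y='p']((T ∪ π[y,c]((T ∪ π[y,c](ρ[c/h](ρ[y/u](R))))))) → 2

|E| = 2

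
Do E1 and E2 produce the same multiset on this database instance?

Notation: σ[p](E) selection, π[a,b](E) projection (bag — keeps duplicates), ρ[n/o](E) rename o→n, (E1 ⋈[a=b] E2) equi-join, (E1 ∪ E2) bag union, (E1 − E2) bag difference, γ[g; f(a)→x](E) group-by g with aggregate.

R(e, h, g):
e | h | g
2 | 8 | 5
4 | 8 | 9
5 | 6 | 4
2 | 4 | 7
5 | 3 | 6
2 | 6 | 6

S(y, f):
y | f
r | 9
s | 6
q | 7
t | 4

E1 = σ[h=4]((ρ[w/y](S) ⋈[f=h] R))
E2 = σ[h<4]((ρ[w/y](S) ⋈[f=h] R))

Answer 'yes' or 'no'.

E1 per-node cardinality:
  S → 4
  ρ[w/y](S) → 4
  R → 6
  (ρ[w/y](S) ⋈[f=h] R) → 3
  σ[h=4]((ρ[w/y](S) ⋈[f=h] R)) → 1
E2 per-node cardinality:
  S → 4
  ρ[w/y](S) → 4
  R → 6
  (ρ[w/y](S) ⋈[f=h] R) → 3
  σ[h<4]((ρ[w/y](S) ⋈[f=h] R)) → 0

E1 result:
w | f | e | h | g
t | 4 | 2 | 4 | 7
E2 result:
w | f | e | h | g
(0 rows)
Witness: ('t', 4, 2, 4, 7) appears 1× in E1 but 0× in E2.

no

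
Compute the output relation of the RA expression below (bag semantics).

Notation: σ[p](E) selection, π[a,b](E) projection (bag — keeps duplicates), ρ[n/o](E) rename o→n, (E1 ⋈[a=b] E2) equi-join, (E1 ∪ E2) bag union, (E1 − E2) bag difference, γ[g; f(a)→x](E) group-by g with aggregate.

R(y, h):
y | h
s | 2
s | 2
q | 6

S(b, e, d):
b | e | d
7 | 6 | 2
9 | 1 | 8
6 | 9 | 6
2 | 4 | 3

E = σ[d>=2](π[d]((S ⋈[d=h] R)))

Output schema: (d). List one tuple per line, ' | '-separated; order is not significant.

Stepwise |·|:
  S → 4
  R → 3
  (S ⋈[d=h] R) → 3
  π[d]((S ⋈[d=h] R)) → 3
  σ[d>=2](π[d]((S ⋈[d=h] R))) → 3

== RESULT ==
d
2
2
6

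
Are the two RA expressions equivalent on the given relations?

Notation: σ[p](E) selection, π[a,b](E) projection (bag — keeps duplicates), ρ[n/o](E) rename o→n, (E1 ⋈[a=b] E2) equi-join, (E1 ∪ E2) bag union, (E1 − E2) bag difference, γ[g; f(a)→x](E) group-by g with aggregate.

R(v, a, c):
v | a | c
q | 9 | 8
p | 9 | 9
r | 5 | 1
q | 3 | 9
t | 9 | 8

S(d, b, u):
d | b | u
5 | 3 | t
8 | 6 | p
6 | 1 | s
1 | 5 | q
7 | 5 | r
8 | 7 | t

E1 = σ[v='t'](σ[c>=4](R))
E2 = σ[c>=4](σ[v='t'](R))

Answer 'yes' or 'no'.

E1 stepwise |·|:
  R → 5
  σ[c>=4](R) → 4
  σ[v='t'](σ[c>=4](R)) → 1
E2 stepwise |·|:
  R → 5
  σ[v='t'](R) → 1
  σ[c>=4](σ[v='t'](R)) → 1

E1 and E2 produce the same multiset:
v | a | c
t | 9 | 8

yes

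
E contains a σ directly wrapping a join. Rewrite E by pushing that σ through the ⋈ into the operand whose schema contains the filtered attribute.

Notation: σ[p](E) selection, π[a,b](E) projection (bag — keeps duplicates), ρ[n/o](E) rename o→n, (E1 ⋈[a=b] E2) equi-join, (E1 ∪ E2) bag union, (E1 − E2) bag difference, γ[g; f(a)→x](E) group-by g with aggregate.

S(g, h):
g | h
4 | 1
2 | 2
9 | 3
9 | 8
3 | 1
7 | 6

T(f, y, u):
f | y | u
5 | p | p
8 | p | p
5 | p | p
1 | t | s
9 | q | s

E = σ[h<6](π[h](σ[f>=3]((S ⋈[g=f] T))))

σ filters on f, owned by the right side.
E' = σ[h<6](π[h]((S ⋈[g=f] σ[f>=3](T))))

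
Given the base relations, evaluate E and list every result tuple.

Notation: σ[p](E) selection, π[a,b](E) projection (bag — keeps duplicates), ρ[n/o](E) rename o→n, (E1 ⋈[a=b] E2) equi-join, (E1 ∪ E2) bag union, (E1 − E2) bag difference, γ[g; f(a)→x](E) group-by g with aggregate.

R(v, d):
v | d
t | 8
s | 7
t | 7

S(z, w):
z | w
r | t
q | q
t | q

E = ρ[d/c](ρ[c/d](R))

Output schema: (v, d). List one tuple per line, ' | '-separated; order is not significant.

Row counts bottom-up:
  R → 3
  ρ[c/d](R) → 3
  ρ[d/c](ρ[c/d](R)) → 3

== RESULT ==
v | d
s | 7
t | 7
t | 8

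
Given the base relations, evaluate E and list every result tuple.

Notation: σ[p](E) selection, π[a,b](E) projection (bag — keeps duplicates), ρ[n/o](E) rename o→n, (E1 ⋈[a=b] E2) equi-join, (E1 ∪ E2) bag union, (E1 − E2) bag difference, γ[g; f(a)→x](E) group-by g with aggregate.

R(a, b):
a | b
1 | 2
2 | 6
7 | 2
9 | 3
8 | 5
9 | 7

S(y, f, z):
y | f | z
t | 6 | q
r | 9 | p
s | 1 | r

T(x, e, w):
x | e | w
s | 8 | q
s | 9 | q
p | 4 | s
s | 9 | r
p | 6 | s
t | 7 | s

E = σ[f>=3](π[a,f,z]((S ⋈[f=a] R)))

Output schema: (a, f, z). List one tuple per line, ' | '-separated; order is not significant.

Per-node cardinality:
  S → 3
  R → 6
  (S ⋈[f=a] R) → 3
  π[a,f,z]((S ⋈[f=a] R)) → 3
  σ[f>=3](π[a,f,z]((S ⋈[f=a] R))) → 2

== RESULT ==
a | f | z
9 | 9 | p
9 | 9 | p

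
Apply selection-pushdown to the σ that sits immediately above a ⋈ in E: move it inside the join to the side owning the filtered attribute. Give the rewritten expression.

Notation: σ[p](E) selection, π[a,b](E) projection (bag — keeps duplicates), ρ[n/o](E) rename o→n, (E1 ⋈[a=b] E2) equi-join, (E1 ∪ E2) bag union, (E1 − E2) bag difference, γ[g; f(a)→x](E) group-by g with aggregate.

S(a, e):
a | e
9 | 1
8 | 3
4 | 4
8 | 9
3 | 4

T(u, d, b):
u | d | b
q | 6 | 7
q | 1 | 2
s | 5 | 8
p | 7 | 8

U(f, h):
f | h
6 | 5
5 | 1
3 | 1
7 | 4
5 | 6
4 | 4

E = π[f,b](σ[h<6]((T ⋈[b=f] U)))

σ filters on h, owned by the right side.
E' = π[f,b]((T ⋈[b=f] σ[h<6](U)))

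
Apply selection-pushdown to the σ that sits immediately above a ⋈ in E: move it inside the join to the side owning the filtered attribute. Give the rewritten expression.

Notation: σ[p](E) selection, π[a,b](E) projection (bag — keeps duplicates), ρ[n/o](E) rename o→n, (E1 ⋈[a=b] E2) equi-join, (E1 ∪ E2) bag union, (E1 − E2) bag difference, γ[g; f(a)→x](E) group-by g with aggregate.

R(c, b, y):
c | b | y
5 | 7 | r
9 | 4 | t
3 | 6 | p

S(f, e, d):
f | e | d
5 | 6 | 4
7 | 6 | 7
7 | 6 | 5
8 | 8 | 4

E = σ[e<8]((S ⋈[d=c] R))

σ filters on e, owned by the left side.
E' = (σ[e<8](S) ⋈[d=c] R)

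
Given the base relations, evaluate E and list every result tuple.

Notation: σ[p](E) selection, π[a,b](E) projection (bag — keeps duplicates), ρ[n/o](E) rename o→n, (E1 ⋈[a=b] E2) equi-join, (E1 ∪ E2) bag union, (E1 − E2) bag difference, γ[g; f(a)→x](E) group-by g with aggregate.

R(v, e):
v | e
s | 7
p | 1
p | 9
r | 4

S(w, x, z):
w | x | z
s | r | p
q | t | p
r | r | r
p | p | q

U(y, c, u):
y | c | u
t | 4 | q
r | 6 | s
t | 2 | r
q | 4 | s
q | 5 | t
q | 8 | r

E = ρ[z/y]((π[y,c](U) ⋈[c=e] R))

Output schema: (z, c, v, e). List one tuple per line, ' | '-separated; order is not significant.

Subexpression sizes:
  U → 6
  π[y,c](U) → 6
  R → 4
  (π[y,c](U) ⋈[c=e] R) → 2
  ρ[z/y]((π[y,c](U) ⋈[c=e] R)) → 2

== RESULT ==
z | c | v | e
q | 4 | r | 4
t | 4 | r | 4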